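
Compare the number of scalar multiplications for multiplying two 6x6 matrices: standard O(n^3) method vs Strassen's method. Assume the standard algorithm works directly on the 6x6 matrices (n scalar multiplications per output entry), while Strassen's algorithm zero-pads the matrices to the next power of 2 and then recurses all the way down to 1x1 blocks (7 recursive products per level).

Matrix multiplication for 6x6 matrices:

Strassen's algorithm requires power-of-2 dimensions. Pad 6x6 to 8x8 (next power of 2).

Standard algorithm: 6^3 = 216 multiplications
Strassen's algorithm: 7^(log2(8)) = 7^3 = 343 multiplications
Difference: 216 - 343 = -127 (Strassen uses MORE here due to padding overhead — for small or just-over-power-of-2 n, padding can outweigh the per-level savings)

Standard: 216 multiplications (6^3). Strassen: 343 multiplications (7^3, after padding to 8x8). Strassen reduces 8 recursive multiplications to 7 at each level.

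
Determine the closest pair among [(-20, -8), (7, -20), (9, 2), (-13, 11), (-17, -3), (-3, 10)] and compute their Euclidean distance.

Computing all pairwise distances among 6 points:

d((-20, -8), (7, -20)) = 29.5466
d((-20, -8), (9, 2)) = 30.6757
d((-20, -8), (-13, 11)) = 20.2485
d((-20, -8), (-17, -3)) = 5.831 <-- minimum
d((-20, -8), (-3, 10)) = 24.7588
d((7, -20), (9, 2)) = 22.0907
d((7, -20), (-13, 11)) = 36.8917
d((7, -20), (-17, -3)) = 29.4109
d((7, -20), (-3, 10)) = 31.6228
d((9, 2), (-13, 11)) = 23.7697
d((9, 2), (-17, -3)) = 26.4764
d((9, 2), (-3, 10)) = 14.4222
d((-13, 11), (-17, -3)) = 14.5602
d((-13, 11), (-3, 10)) = 10.0499
d((-17, -3), (-3, 10)) = 19.105

Closest pair: (-20, -8) and (-17, -3) with distance 5.831

The closest pair is (-20, -8) and (-17, -3) with Euclidean distance 5.831. For 6 points, brute-force pairwise comparison is shown above. For large n, the divide-and-conquer algorithm (sort by x, recurse on halves, check the dividing strip) achieves O(n log n).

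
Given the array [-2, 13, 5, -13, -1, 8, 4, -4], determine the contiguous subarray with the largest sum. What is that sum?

Using Kadane's algorithm on [-2, 13, 5, -13, -1, 8, 4, -4]:

Scanning through the array:
Position 1 (value 13): max_ending_here = 13, max_so_far = 13
Position 2 (value 5): max_ending_here = 18, max_so_far = 18
Position 3 (value -13): max_ending_here = 5, max_so_far = 18
Position 4 (value -1): max_ending_here = 4, max_so_far = 18
Position 5 (value 8): max_ending_here = 12, max_so_far = 18
Position 6 (value 4): max_ending_here = 16, max_so_far = 18
Position 7 (value -4): max_ending_here = 12, max_so_far = 18

Maximum subarray: [13, 5]
Maximum sum: 18

The maximum subarray is [13, 5] with sum 18. This subarray runs from index 1 to index 2.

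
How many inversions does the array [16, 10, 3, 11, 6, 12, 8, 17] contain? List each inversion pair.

Finding inversions in [16, 10, 3, 11, 6, 12, 8, 17]:

(0, 1): arr[0]=16 > arr[1]=10
(0, 2): arr[0]=16 > arr[2]=3
(0, 3): arr[0]=16 > arr[3]=11
(0, 4): arr[0]=16 > arr[4]=6
(0, 5): arr[0]=16 > arr[5]=12
(0, 6): arr[0]=16 > arr[6]=8
(1, 2): arr[1]=10 > arr[2]=3
(1, 4): arr[1]=10 > arr[4]=6
(1, 6): arr[1]=10 > arr[6]=8
(3, 4): arr[3]=11 > arr[4]=6
(3, 6): arr[3]=11 > arr[6]=8
(5, 6): arr[5]=12 > arr[6]=8

Total inversions: 12

The array has 12 inversion(s): (0,1), (0,2), (0,3), (0,4), (0,5), (0,6), (1,2), (1,4), (1,6), (3,4), (3,6), (5,6). Each pair (i,j) satisfies i < j and arr[i] > arr[j].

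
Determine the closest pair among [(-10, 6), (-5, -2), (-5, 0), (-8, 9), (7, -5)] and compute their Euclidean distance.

Computing all pairwise distances among 5 points:

d((-10, 6), (-5, -2)) = 9.434
d((-10, 6), (-5, 0)) = 7.8102
d((-10, 6), (-8, 9)) = 3.6056
d((-10, 6), (7, -5)) = 20.2485
d((-5, -2), (-5, 0)) = 2.0 <-- minimum
d((-5, -2), (-8, 9)) = 11.4018
d((-5, -2), (7, -5)) = 12.3693
d((-5, 0), (-8, 9)) = 9.4868
d((-5, 0), (7, -5)) = 13.0
d((-8, 9), (7, -5)) = 20.5183

Closest pair: (-5, -2) and (-5, 0) with distance 2.0

The closest pair is (-5, -2) and (-5, 0) with Euclidean distance 2.0. For 5 points, brute-force pairwise comparison is shown above. For large n, the divide-and-conquer algorithm (sort by x, recurse on halves, check the dividing strip) achieves O(n log n).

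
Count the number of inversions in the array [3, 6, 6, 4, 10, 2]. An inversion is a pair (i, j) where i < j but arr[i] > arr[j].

Finding inversions in [3, 6, 6, 4, 10, 2]:

(0, 5): arr[0]=3 > arr[5]=2
(1, 3): arr[1]=6 > arr[3]=4
(1, 5): arr[1]=6 > arr[5]=2
(2, 3): arr[2]=6 > arr[3]=4
(2, 5): arr[2]=6 > arr[5]=2
(3, 5): arr[3]=4 > arr[5]=2
(4, 5): arr[4]=10 > arr[5]=2

Total inversions: 7

The array has 7 inversion(s): (0,5), (1,3), (1,5), (2,3), (2,5), (3,5), (4,5). Each pair (i,j) satisfies i < j and arr[i] > arr[j].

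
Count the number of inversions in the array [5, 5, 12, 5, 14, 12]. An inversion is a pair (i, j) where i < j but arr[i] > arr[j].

Finding inversions in [5, 5, 12, 5, 14, 12]:

(2, 3): arr[2]=12 > arr[3]=5
(4, 5): arr[4]=14 > arr[5]=12

Total inversions: 2

The array has 2 inversion(s): (2,3), (4,5). Each pair (i,j) satisfies i < j and arr[i] > arr[j].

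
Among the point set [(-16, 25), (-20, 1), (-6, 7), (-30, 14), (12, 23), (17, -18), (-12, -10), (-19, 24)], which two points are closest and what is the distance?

Computing all pairwise distances among 8 points:

d((-16, 25), (-20, 1)) = 24.3311
d((-16, 25), (-6, 7)) = 20.5913
d((-16, 25), (-30, 14)) = 17.8045
d((-16, 25), (12, 23)) = 28.0713
d((-16, 25), (17, -18)) = 54.2033
d((-16, 25), (-12, -10)) = 35.2278
d((-16, 25), (-19, 24)) = 3.1623 <-- minimum
d((-20, 1), (-6, 7)) = 15.2315
d((-20, 1), (-30, 14)) = 16.4012
d((-20, 1), (12, 23)) = 38.833
d((-20, 1), (17, -18)) = 41.5933
d((-20, 1), (-12, -10)) = 13.6015
d((-20, 1), (-19, 24)) = 23.0217
d((-6, 7), (-30, 14)) = 25.0
d((-6, 7), (12, 23)) = 24.0832
d((-6, 7), (17, -18)) = 33.9706
d((-6, 7), (-12, -10)) = 18.0278
d((-6, 7), (-19, 24)) = 21.4009
d((-30, 14), (12, 23)) = 42.9535
d((-30, 14), (17, -18)) = 56.8595
d((-30, 14), (-12, -10)) = 30.0
d((-30, 14), (-19, 24)) = 14.8661
d((12, 23), (17, -18)) = 41.3038
d((12, 23), (-12, -10)) = 40.8044
d((12, 23), (-19, 24)) = 31.0161
d((17, -18), (-12, -10)) = 30.0832
d((17, -18), (-19, 24)) = 55.3173
d((-12, -10), (-19, 24)) = 34.7131

Closest pair: (-16, 25) and (-19, 24) with distance 3.1623

The closest pair is (-16, 25) and (-19, 24) with Euclidean distance 3.1623. For 8 points, brute-force pairwise comparison is shown above. For large n, the divide-and-conquer algorithm (sort by x, recurse on halves, check the dividing strip) achieves O(n log n).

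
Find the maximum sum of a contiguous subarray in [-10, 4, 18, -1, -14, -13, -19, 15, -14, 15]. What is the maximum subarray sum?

Using Kadane's algorithm on [-10, 4, 18, -1, -14, -13, -19, 15, -14, 15]:

Scanning through the array:
Position 1 (value 4): max_ending_here = 4, max_so_far = 4
Position 2 (value 18): max_ending_here = 22, max_so_far = 22
Position 3 (value -1): max_ending_here = 21, max_so_far = 22
Position 4 (value -14): max_ending_here = 7, max_so_far = 22
Position 5 (value -13): max_ending_here = -6, max_so_far = 22
Position 6 (value -19): max_ending_here = -19, max_so_far = 22
Position 7 (value 15): max_ending_here = 15, max_so_far = 22
Position 8 (value -14): max_ending_here = 1, max_so_far = 22
Position 9 (value 15): max_ending_here = 16, max_so_far = 22

Maximum subarray: [4, 18]
Maximum sum: 22

The maximum subarray is [4, 18] with sum 22. This subarray runs from index 1 to index 2.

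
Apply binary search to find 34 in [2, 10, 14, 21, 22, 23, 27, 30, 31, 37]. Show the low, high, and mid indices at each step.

Binary search for 34 in [2, 10, 14, 21, 22, 23, 27, 30, 31, 37]:

lo=0, hi=9, mid=4, arr[mid]=22 -> 22 < 34, search right half
lo=5, hi=9, mid=7, arr[mid]=30 -> 30 < 34, search right half
lo=8, hi=9, mid=8, arr[mid]=31 -> 31 < 34, search right half
lo=9, hi=9, mid=9, arr[mid]=37 -> 37 > 34, search left half
lo=9 > hi=8, target 34 not found

Binary search determines that 34 is not in the array after 4 comparisons. The search space was exhausted without finding the target.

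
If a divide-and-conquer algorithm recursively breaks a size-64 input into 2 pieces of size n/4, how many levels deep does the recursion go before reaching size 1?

For divide and conquer with division factor 4:

Problem sizes at each level:
Level 0: 64
Level 1: 16
Level 2: 4
Level 3: 1

The root is level 0 and the size-1 base case is level 3 (the tree spans levels 0 through 3, i.e. 4 levels counting the root), so the depth is the number of divisions: log_4(64) = 3

The recursion tree depth is log_4(64) = 3. At each level, the problem size is divided by 4, so it takes 3 divisions to reduce to a base case of size 1. The algorithm makes 2 recursive calls at each level.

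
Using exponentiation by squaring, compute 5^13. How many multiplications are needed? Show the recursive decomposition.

Computing 5^13 by squaring (build up from 5^1; each line after the first costs one multiplication):

5^1 = 5
5^2 = (5^1)^2 = 5^2 = 25
5^3 = 5 * 5^2 = 5 * 25 = 125
5^6 = (5^3)^2 = 125^2 = 15625
5^12 = (5^6)^2 = 15625^2 = 244140625
5^13 = 5 * 5^12 = 5 * 244140625 = 1220703125

Result: 1220703125
Multiplications needed: 5 (5 lines after 5^1)

5^13 = 1220703125. Using exponentiation by squaring, this requires 5 multiplications. The key idea: if the exponent is even, square the half-power; if odd, multiply by the base once.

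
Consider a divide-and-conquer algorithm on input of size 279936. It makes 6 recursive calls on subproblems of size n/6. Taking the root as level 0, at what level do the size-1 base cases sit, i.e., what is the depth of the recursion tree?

For divide and conquer with division factor 6:

Problem sizes at each level:
Level 0: 279936
Level 1: 46656
Level 2: 7776
Level 3: 1296
Level 4: 216
Level 5: 36
Level 6: 6
Level 7: 1

The root is level 0 and the size-1 base case is level 7 (the tree spans levels 0 through 7, i.e. 8 levels counting the root), so the depth is the number of divisions: log_6(279936) = 7

The recursion tree depth is log_6(279936) = 7. At each level, the problem size is divided by 6, so it takes 7 divisions to reduce to a base case of size 1. The algorithm makes 6 recursive calls at each level.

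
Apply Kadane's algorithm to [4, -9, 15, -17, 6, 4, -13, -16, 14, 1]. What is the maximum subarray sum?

Using Kadane's algorithm on [4, -9, 15, -17, 6, 4, -13, -16, 14, 1]:

Scanning through the array:
Position 1 (value -9): max_ending_here = -5, max_so_far = 4
Position 2 (value 15): max_ending_here = 15, max_so_far = 15
Position 3 (value -17): max_ending_here = -2, max_so_far = 15
Position 4 (value 6): max_ending_here = 6, max_so_far = 15
Position 5 (value 4): max_ending_here = 10, max_so_far = 15
Position 6 (value -13): max_ending_here = -3, max_so_far = 15
Position 7 (value -16): max_ending_here = -16, max_so_far = 15
Position 8 (value 14): max_ending_here = 14, max_so_far = 15
Position 9 (value 1): max_ending_here = 15, max_so_far = 15

Maximum subarray: [15]
Maximum sum: 15

The maximum subarray is [15] with sum 15. This subarray runs from index 2 to index 2.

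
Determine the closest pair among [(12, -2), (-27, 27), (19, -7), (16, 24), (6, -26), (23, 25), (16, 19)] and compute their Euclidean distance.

Computing all pairwise distances among 7 points:

d((12, -2), (-27, 27)) = 48.6004
d((12, -2), (19, -7)) = 8.6023
d((12, -2), (16, 24)) = 26.3059
d((12, -2), (6, -26)) = 24.7386
d((12, -2), (23, 25)) = 29.1548
d((12, -2), (16, 19)) = 21.3776
d((-27, 27), (19, -7)) = 57.2014
d((-27, 27), (16, 24)) = 43.1045
d((-27, 27), (6, -26)) = 62.434
d((-27, 27), (23, 25)) = 50.04
d((-27, 27), (16, 19)) = 43.7379
d((19, -7), (16, 24)) = 31.1448
d((19, -7), (6, -26)) = 23.0217
d((19, -7), (23, 25)) = 32.249
d((19, -7), (16, 19)) = 26.1725
d((16, 24), (6, -26)) = 50.9902
d((16, 24), (23, 25)) = 7.0711
d((16, 24), (16, 19)) = 5.0 <-- minimum
d((6, -26), (23, 25)) = 53.7587
d((6, -26), (16, 19)) = 46.0977
d((23, 25), (16, 19)) = 9.2195

Closest pair: (16, 24) and (16, 19) with distance 5.0

The closest pair is (16, 24) and (16, 19) with Euclidean distance 5.0. For 7 points, brute-force pairwise comparison is shown above. For large n, the divide-and-conquer algorithm (sort by x, recurse on halves, check the dividing strip) achieves O(n log n).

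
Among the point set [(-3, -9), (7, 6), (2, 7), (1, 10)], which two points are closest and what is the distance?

Computing all pairwise distances among 4 points:

d((-3, -9), (7, 6)) = 18.0278
d((-3, -9), (2, 7)) = 16.7631
d((-3, -9), (1, 10)) = 19.4165
d((7, 6), (2, 7)) = 5.099
d((7, 6), (1, 10)) = 7.2111
d((2, 7), (1, 10)) = 3.1623 <-- minimum

Closest pair: (2, 7) and (1, 10) with distance 3.1623

The closest pair is (2, 7) and (1, 10) with Euclidean distance 3.1623. For 4 points, brute-force pairwise comparison is shown above. For large n, the divide-and-conquer algorithm (sort by x, recurse on halves, check the dividing strip) achieves O(n log n).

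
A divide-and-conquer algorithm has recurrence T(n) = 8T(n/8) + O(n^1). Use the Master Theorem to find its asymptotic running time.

Master Theorem for T(n) = 8T(n/8) + O(n^1):

a = 8, b = 8, c = 1
log_b(a) = log_8(8) = 1.0000

Case 2: c = 1 = log_8(8) = 1.0000
T(n) = O(n^1 log n) = O(n log n)

For T(n) = 8T(n/8) + O(n^1): log_8(8) = 1.0000. This is Case 2 of the Master Theorem (c = log_b(a), equal work at all levels), giving O(n log n).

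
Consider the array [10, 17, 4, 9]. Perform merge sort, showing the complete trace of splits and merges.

Merge sort trace:

Split: [10, 17, 4, 9] -> [10, 17] and [4, 9]
  Split: [10, 17] -> [10] and [17]
  Merge: [10] + [17] -> [10, 17]
  Split: [4, 9] -> [4] and [9]
  Merge: [4] + [9] -> [4, 9]
Merge: [10, 17] + [4, 9] -> [4, 9, 10, 17]

Final sorted array: [4, 9, 10, 17]

The merge sort proceeds by recursively splitting the array and merging sorted halves.
After all merges, the sorted array is [4, 9, 10, 17].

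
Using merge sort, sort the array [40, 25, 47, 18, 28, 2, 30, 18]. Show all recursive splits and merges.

Merge sort trace:

Split: [40, 25, 47, 18, 28, 2, 30, 18] -> [40, 25, 47, 18] and [28, 2, 30, 18]
  Split: [40, 25, 47, 18] -> [40, 25] and [47, 18]
    Split: [40, 25] -> [40] and [25]
    Merge: [40] + [25] -> [25, 40]
    Split: [47, 18] -> [47] and [18]
    Merge: [47] + [18] -> [18, 47]
  Merge: [25, 40] + [18, 47] -> [18, 25, 40, 47]
  Split: [28, 2, 30, 18] -> [28, 2] and [30, 18]
    Split: [28, 2] -> [28] and [2]
    Merge: [28] + [2] -> [2, 28]
    Split: [30, 18] -> [30] and [18]
    Merge: [30] + [18] -> [18, 30]
  Merge: [2, 28] + [18, 30] -> [2, 18, 28, 30]
Merge: [18, 25, 40, 47] + [2, 18, 28, 30] -> [2, 18, 18, 25, 28, 30, 40, 47]

Final sorted array: [2, 18, 18, 25, 28, 30, 40, 47]

The merge sort proceeds by recursively splitting the array and merging sorted halves.
After all merges, the sorted array is [2, 18, 18, 25, 28, 30, 40, 47].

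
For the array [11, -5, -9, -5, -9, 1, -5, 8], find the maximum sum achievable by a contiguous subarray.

Using Kadane's algorithm on [11, -5, -9, -5, -9, 1, -5, 8]:

Scanning through the array:
Position 1 (value -5): max_ending_here = 6, max_so_far = 11
Position 2 (value -9): max_ending_here = -3, max_so_far = 11
Position 3 (value -5): max_ending_here = -5, max_so_far = 11
Position 4 (value -9): max_ending_here = -9, max_so_far = 11
Position 5 (value 1): max_ending_here = 1, max_so_far = 11
Position 6 (value -5): max_ending_here = -4, max_so_far = 11
Position 7 (value 8): max_ending_here = 8, max_so_far = 11

Maximum subarray: [11]
Maximum sum: 11

The maximum subarray is [11] with sum 11. This subarray runs from index 0 to index 0.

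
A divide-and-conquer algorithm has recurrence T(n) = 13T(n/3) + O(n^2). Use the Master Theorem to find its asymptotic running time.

Master Theorem for T(n) = 13T(n/3) + O(n^2):

a = 13, b = 3, c = 2
log_b(a) = log_3(13) = 2.3347

Case 1: c = 2 < log_3(13) = 2.3347
T(n) = O(n^(log_3 13))

For T(n) = 13T(n/3) + O(n^2): log_3(13) = 2.3347. This is Case 1 of the Master Theorem (c < log_b(a), work dominated by leaves), giving O(n^(log_3 13)).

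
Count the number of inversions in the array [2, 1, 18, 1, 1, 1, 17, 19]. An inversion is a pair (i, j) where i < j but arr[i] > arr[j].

Finding inversions in [2, 1, 18, 1, 1, 1, 17, 19]:

(0, 1): arr[0]=2 > arr[1]=1
(0, 3): arr[0]=2 > arr[3]=1
(0, 4): arr[0]=2 > arr[4]=1
(0, 5): arr[0]=2 > arr[5]=1
(2, 3): arr[2]=18 > arr[3]=1
(2, 4): arr[2]=18 > arr[4]=1
(2, 5): arr[2]=18 > arr[5]=1
(2, 6): arr[2]=18 > arr[6]=17

Total inversions: 8

The array has 8 inversion(s): (0,1), (0,3), (0,4), (0,5), (2,3), (2,4), (2,5), (2,6). Each pair (i,j) satisfies i < j and arr[i] > arr[j].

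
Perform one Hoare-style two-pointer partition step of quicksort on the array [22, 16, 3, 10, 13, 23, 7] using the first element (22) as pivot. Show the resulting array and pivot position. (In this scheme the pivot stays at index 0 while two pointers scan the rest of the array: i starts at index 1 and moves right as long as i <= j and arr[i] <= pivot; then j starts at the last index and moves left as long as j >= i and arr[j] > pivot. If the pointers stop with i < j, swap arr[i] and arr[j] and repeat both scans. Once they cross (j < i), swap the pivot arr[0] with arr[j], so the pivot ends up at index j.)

Hoare-style two-pointer partition with pivot = 22:

Initial array: [22, 16, 3, 10, 13, 23, 7]

Pointers start at i = 1, j = 6.
i stops at index 5 (arr[5]=23 > 22), j stops at index 6 (arr[6]=7 <= 22): swap arr[5] and arr[6], array becomes [22, 16, 3, 10, 13, 7, 23]
i ends at 6, j ends at 5: the pointers have crossed (j < i), so scanning stops.

Swap pivot arr[0] with arr[5] to place pivot at position 5: [7, 16, 3, 10, 13, 22, 23]
Pivot position: 5

After partitioning with pivot 22, the array becomes [7, 16, 3, 10, 13, 22, 23]. The pivot is placed at index 5. All elements to the left of the pivot are <= 22, and all elements to the right are > 22.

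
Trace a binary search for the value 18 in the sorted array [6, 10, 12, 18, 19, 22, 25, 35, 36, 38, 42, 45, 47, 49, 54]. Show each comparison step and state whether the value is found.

Binary search for 18 in [6, 10, 12, 18, 19, 22, 25, 35, 36, 38, 42, 45, 47, 49, 54]:

lo=0, hi=14, mid=7, arr[mid]=35 -> 35 > 18, search left half
lo=0, hi=6, mid=3, arr[mid]=18 -> Found target at index 3!

Binary search finds 18 at index 3 after 2 comparisons. The search repeatedly halves the search space by comparing with the middle element.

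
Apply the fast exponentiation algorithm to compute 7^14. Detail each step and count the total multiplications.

Computing 7^14 by squaring (build up from 7^1; each line after the first costs one multiplication):

7^1 = 7
7^2 = (7^1)^2 = 7^2 = 49
7^3 = 7 * 7^2 = 7 * 49 = 343
7^6 = (7^3)^2 = 343^2 = 117649
7^7 = 7 * 7^6 = 7 * 117649 = 823543
7^14 = (7^7)^2 = 823543^2 = 678223072849

Result: 678223072849
Multiplications needed: 5 (5 lines after 7^1)

7^14 = 678223072849. Using exponentiation by squaring, this requires 5 multiplications. The key idea: if the exponent is even, square the half-power; if odd, multiply by the base once.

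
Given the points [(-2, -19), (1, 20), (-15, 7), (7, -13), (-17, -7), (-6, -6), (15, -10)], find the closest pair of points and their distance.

Computing all pairwise distances among 7 points:

d((-2, -19), (1, 20)) = 39.1152
d((-2, -19), (-15, 7)) = 29.0689
d((-2, -19), (7, -13)) = 10.8167
d((-2, -19), (-17, -7)) = 19.2094
d((-2, -19), (-6, -6)) = 13.6015
d((-2, -19), (15, -10)) = 19.2354
d((1, 20), (-15, 7)) = 20.6155
d((1, 20), (7, -13)) = 33.541
d((1, 20), (-17, -7)) = 32.45
d((1, 20), (-6, -6)) = 26.9258
d((1, 20), (15, -10)) = 33.1059
d((-15, 7), (7, -13)) = 29.7321
d((-15, 7), (-17, -7)) = 14.1421
d((-15, 7), (-6, -6)) = 15.8114
d((-15, 7), (15, -10)) = 34.4819
d((7, -13), (-17, -7)) = 24.7386
d((7, -13), (-6, -6)) = 14.7648
d((7, -13), (15, -10)) = 8.544 <-- minimum
d((-17, -7), (-6, -6)) = 11.0454
d((-17, -7), (15, -10)) = 32.1403
d((-6, -6), (15, -10)) = 21.3776

Closest pair: (7, -13) and (15, -10) with distance 8.544

The closest pair is (7, -13) and (15, -10) with Euclidean distance 8.544. For 7 points, brute-force pairwise comparison is shown above. For large n, the divide-and-conquer algorithm (sort by x, recurse on halves, check the dividing strip) achieves O(n log n).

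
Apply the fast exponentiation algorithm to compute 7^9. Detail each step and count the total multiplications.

Computing 7^9 by squaring (build up from 7^1; each line after the first costs one multiplication):

7^1 = 7
7^2 = (7^1)^2 = 7^2 = 49
7^4 = (7^2)^2 = 49^2 = 2401
7^8 = (7^4)^2 = 2401^2 = 5764801
7^9 = 7 * 7^8 = 7 * 5764801 = 40353607

Result: 40353607
Multiplications needed: 4 (4 lines after 7^1)

7^9 = 40353607. Using exponentiation by squaring, this requires 4 multiplications. The key idea: if the exponent is even, square the half-power; if odd, multiply by the base once.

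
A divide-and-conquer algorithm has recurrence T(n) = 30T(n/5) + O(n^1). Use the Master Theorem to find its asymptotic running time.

Master Theorem for T(n) = 30T(n/5) + O(n^1):

a = 30, b = 5, c = 1
log_b(a) = log_5(30) = 2.1133

Case 1: c = 1 < log_5(30) = 2.1133
T(n) = O(n^(log_5 30))

For T(n) = 30T(n/5) + O(n^1): log_5(30) = 2.1133. This is Case 1 of the Master Theorem (c < log_b(a), work dominated by leaves), giving O(n^(log_5 30)).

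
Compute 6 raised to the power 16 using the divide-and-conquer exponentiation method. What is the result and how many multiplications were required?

Computing 6^16 by squaring (build up from 6^1; each line after the first costs one multiplication):

6^1 = 6
6^2 = (6^1)^2 = 6^2 = 36
6^4 = (6^2)^2 = 36^2 = 1296
6^8 = (6^4)^2 = 1296^2 = 1679616
6^16 = (6^8)^2 = 1679616^2 = 2821109907456

Result: 2821109907456
Multiplications needed: 4 (4 lines after 6^1)

6^16 = 2821109907456. Using exponentiation by squaring, this requires 4 multiplications. The key idea: if the exponent is even, square the half-power; if odd, multiply by the base once.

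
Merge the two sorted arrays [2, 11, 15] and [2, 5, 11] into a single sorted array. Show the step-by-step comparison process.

Merging process:

Compare 2 vs 2: take 2 from left. Merged: [2]
Compare 11 vs 2: take 2 from right. Merged: [2, 2]
Compare 11 vs 5: take 5 from right. Merged: [2, 2, 5]
Compare 11 vs 11: take 11 from left. Merged: [2, 2, 5, 11]
Compare 15 vs 11: take 11 from right. Merged: [2, 2, 5, 11, 11]
Append remaining from left: [15]. Merged: [2, 2, 5, 11, 11, 15]

Final merged array: [2, 2, 5, 11, 11, 15]
Total comparisons: 5

The merged array is [2, 2, 5, 11, 11, 15], requiring 5 comparisons. The merge step runs in O(n) time where n is the total number of elements.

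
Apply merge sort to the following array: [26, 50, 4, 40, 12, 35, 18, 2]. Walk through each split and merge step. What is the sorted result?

Merge sort trace:

Split: [26, 50, 4, 40, 12, 35, 18, 2] -> [26, 50, 4, 40] and [12, 35, 18, 2]
  Split: [26, 50, 4, 40] -> [26, 50] and [4, 40]
    Split: [26, 50] -> [26] and [50]
    Merge: [26] + [50] -> [26, 50]
    Split: [4, 40] -> [4] and [40]
    Merge: [4] + [40] -> [4, 40]
  Merge: [26, 50] + [4, 40] -> [4, 26, 40, 50]
  Split: [12, 35, 18, 2] -> [12, 35] and [18, 2]
    Split: [12, 35] -> [12] and [35]
    Merge: [12] + [35] -> [12, 35]
    Split: [18, 2] -> [18] and [2]
    Merge: [18] + [2] -> [2, 18]
  Merge: [12, 35] + [2, 18] -> [2, 12, 18, 35]
Merge: [4, 26, 40, 50] + [2, 12, 18, 35] -> [2, 4, 12, 18, 26, 35, 40, 50]

Final sorted array: [2, 4, 12, 18, 26, 35, 40, 50]

The merge sort proceeds by recursively splitting the array and merging sorted halves.
After all merges, the sorted array is [2, 4, 12, 18, 26, 35, 40, 50].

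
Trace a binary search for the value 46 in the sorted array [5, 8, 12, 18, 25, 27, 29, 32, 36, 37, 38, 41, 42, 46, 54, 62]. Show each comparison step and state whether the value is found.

Binary search for 46 in [5, 8, 12, 18, 25, 27, 29, 32, 36, 37, 38, 41, 42, 46, 54, 62]:

lo=0, hi=15, mid=7, arr[mid]=32 -> 32 < 46, search right half
lo=8, hi=15, mid=11, arr[mid]=41 -> 41 < 46, search right half
lo=12, hi=15, mid=13, arr[mid]=46 -> Found target at index 13!

Binary search finds 46 at index 13 after 3 comparisons. The search repeatedly halves the search space by comparing with the middle element.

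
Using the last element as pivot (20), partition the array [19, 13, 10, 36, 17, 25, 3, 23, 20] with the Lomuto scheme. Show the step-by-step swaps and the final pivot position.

Lomuto partition with pivot = 20:

Initial array: [19, 13, 10, 36, 17, 25, 3, 23, 20]

arr[0]=19 <= 20: swap with position 0, array becomes [19, 13, 10, 36, 17, 25, 3, 23, 20]
arr[1]=13 <= 20: swap with position 1, array becomes [19, 13, 10, 36, 17, 25, 3, 23, 20]
arr[2]=10 <= 20: swap with position 2, array becomes [19, 13, 10, 36, 17, 25, 3, 23, 20]
arr[3]=36 > 20: no swap
arr[4]=17 <= 20: swap with position 3, array becomes [19, 13, 10, 17, 36, 25, 3, 23, 20]
arr[5]=25 > 20: no swap
arr[6]=3 <= 20: swap with position 4, array becomes [19, 13, 10, 17, 3, 25, 36, 23, 20]
arr[7]=23 > 20: no swap

Place pivot at position 5: [19, 13, 10, 17, 3, 20, 36, 23, 25]
Pivot position: 5

After partitioning with pivot 20, the array becomes [19, 13, 10, 17, 3, 20, 36, 23, 25]. The pivot is placed at index 5. All elements to the left of the pivot are <= 20, and all elements to the right are > 20.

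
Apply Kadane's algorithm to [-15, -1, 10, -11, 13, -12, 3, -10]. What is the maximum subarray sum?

Using Kadane's algorithm on [-15, -1, 10, -11, 13, -12, 3, -10]:

Scanning through the array:
Position 1 (value -1): max_ending_here = -1, max_so_far = -1
Position 2 (value 10): max_ending_here = 10, max_so_far = 10
Position 3 (value -11): max_ending_here = -1, max_so_far = 10
Position 4 (value 13): max_ending_here = 13, max_so_far = 13
Position 5 (value -12): max_ending_here = 1, max_so_far = 13
Position 6 (value 3): max_ending_here = 4, max_so_far = 13
Position 7 (value -10): max_ending_here = -6, max_so_far = 13

Maximum subarray: [13]
Maximum sum: 13

The maximum subarray is [13] with sum 13. This subarray runs from index 4 to index 4.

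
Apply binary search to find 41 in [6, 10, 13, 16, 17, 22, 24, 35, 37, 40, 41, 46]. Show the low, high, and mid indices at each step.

Binary search for 41 in [6, 10, 13, 16, 17, 22, 24, 35, 37, 40, 41, 46]:

lo=0, hi=11, mid=5, arr[mid]=22 -> 22 < 41, search right half
lo=6, hi=11, mid=8, arr[mid]=37 -> 37 < 41, search right half
lo=9, hi=11, mid=10, arr[mid]=41 -> Found target at index 10!

Binary search finds 41 at index 10 after 3 comparisons. The search repeatedly halves the search space by comparing with the middle element.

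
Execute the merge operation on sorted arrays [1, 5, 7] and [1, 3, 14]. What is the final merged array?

Merging process:

Compare 1 vs 1: take 1 from left. Merged: [1]
Compare 5 vs 1: take 1 from right. Merged: [1, 1]
Compare 5 vs 3: take 3 from right. Merged: [1, 1, 3]
Compare 5 vs 14: take 5 from left. Merged: [1, 1, 3, 5]
Compare 7 vs 14: take 7 from left. Merged: [1, 1, 3, 5, 7]
Append remaining from right: [14]. Merged: [1, 1, 3, 5, 7, 14]

Final merged array: [1, 1, 3, 5, 7, 14]
Total comparisons: 5

The merged array is [1, 1, 3, 5, 7, 14], requiring 5 comparisons. The merge step runs in O(n) time where n is the total number of elements.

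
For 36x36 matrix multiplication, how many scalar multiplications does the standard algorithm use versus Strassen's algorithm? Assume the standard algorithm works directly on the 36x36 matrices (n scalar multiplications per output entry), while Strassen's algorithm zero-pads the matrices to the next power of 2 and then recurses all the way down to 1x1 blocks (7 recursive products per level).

Matrix multiplication for 36x36 matrices:

Strassen's algorithm requires power-of-2 dimensions. Pad 36x36 to 64x64 (next power of 2).

Standard algorithm: 36^3 = 46656 multiplications
Strassen's algorithm: 7^(log2(64)) = 7^6 = 117649 multiplications
Difference: 46656 - 117649 = -70993 (Strassen uses MORE here due to padding overhead — for small or just-over-power-of-2 n, padding can outweigh the per-level savings)

Standard: 46656 multiplications (36^3). Strassen: 117649 multiplications (7^6, after padding to 64x64). Strassen reduces 8 recursive multiplications to 7 at each level.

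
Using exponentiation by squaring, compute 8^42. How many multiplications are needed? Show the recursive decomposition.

Computing 8^42 by squaring (build up from 8^1; each line after the first costs one multiplication):

8^1 = 8
8^2 = (8^1)^2 = 8^2 = 64
8^4 = (8^2)^2 = 64^2 = 4096
8^5 = 8 * 8^4 = 8 * 4096 = 32768
8^10 = (8^5)^2 = 32768^2 = 1073741824
8^20 = (8^10)^2 = 1073741824^2 = 1152921504606846976
8^21 = 8 * 8^20 = 8 * 1152921504606846976 = 9223372036854775808
8^42 = (8^21)^2 = 9223372036854775808^2 = 85070591730234615865843651857942052864

Result: 85070591730234615865843651857942052864
Multiplications needed: 7 (7 lines after 8^1)

8^42 = 85070591730234615865843651857942052864. Using exponentiation by squaring, this requires 7 multiplications. The key idea: if the exponent is even, square the half-power; if odd, multiply by the base once.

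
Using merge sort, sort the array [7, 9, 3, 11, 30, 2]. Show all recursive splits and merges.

Merge sort trace:

Split: [7, 9, 3, 11, 30, 2] -> [7, 9, 3] and [11, 30, 2]
  Split: [7, 9, 3] -> [7] and [9, 3]
    Split: [9, 3] -> [9] and [3]
    Merge: [9] + [3] -> [3, 9]
  Merge: [7] + [3, 9] -> [3, 7, 9]
  Split: [11, 30, 2] -> [11] and [30, 2]
    Split: [30, 2] -> [30] and [2]
    Merge: [30] + [2] -> [2, 30]
  Merge: [11] + [2, 30] -> [2, 11, 30]
Merge: [3, 7, 9] + [2, 11, 30] -> [2, 3, 7, 9, 11, 30]

Final sorted array: [2, 3, 7, 9, 11, 30]

The merge sort proceeds by recursively splitting the array and merging sorted halves.
After all merges, the sorted array is [2, 3, 7, 9, 11, 30].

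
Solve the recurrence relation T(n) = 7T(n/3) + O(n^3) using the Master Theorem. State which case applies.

Master Theorem for T(n) = 7T(n/3) + O(n^3):

a = 7, b = 3, c = 3
log_b(a) = log_3(7) = 1.7712

Case 3: c = 3 > log_3(7) = 1.7712
T(n) = O(n^3) = O(n^3)

For T(n) = 7T(n/3) + O(n^3): log_3(7) = 1.7712. This is Case 3 of the Master Theorem (c > log_b(a), work dominated by root), giving O(n^3).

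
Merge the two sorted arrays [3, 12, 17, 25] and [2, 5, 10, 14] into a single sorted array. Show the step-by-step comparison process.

Merging process:

Compare 3 vs 2: take 2 from right. Merged: [2]
Compare 3 vs 5: take 3 from left. Merged: [2, 3]
Compare 12 vs 5: take 5 from right. Merged: [2, 3, 5]
Compare 12 vs 10: take 10 from right. Merged: [2, 3, 5, 10]
Compare 12 vs 14: take 12 from left. Merged: [2, 3, 5, 10, 12]
Compare 17 vs 14: take 14 from right. Merged: [2, 3, 5, 10, 12, 14]
Append remaining from left: [17, 25]. Merged: [2, 3, 5, 10, 12, 14, 17, 25]

Final merged array: [2, 3, 5, 10, 12, 14, 17, 25]
Total comparisons: 6

The merged array is [2, 3, 5, 10, 12, 14, 17, 25], requiring 6 comparisons. The merge step runs in O(n) time where n is the total number of elements.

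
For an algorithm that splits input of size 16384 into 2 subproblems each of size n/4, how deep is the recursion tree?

For divide and conquer with division factor 4:

Problem sizes at each level:
Level 0: 16384
Level 1: 4096
Level 2: 1024
Level 3: 256
Level 4: 64
Level 5: 16
Level 6: 4
Level 7: 1

The root is level 0 and the size-1 base case is level 7 (the tree spans levels 0 through 7, i.e. 8 levels counting the root), so the depth is the number of divisions: log_4(16384) = 7

The recursion tree depth is log_4(16384) = 7. At each level, the problem size is divided by 4, so it takes 7 divisions to reduce to a base case of size 1. The algorithm makes 2 recursive calls at each level.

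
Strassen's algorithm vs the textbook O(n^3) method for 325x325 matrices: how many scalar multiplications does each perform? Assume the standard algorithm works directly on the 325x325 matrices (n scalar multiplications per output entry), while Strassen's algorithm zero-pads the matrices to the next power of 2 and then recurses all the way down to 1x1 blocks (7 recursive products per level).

Matrix multiplication for 325x325 matrices:

Strassen's algorithm requires power-of-2 dimensions. Pad 325x325 to 512x512 (next power of 2).

Standard algorithm: 325^3 = 34328125 multiplications
Strassen's algorithm: 7^(log2(512)) = 7^9 = 40353607 multiplications
Difference: 34328125 - 40353607 = -6025482 (Strassen uses MORE here due to padding overhead — for small or just-over-power-of-2 n, padding can outweigh the per-level savings)

Standard: 34328125 multiplications (325^3). Strassen: 40353607 multiplications (7^9, after padding to 512x512). Strassen reduces 8 recursive multiplications to 7 at each level.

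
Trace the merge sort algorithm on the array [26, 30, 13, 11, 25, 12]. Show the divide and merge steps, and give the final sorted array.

Merge sort trace:

Split: [26, 30, 13, 11, 25, 12] -> [26, 30, 13] and [11, 25, 12]
  Split: [26, 30, 13] -> [26] and [30, 13]
    Split: [30, 13] -> [30] and [13]
    Merge: [30] + [13] -> [13, 30]
  Merge: [26] + [13, 30] -> [13, 26, 30]
  Split: [11, 25, 12] -> [11] and [25, 12]
    Split: [25, 12] -> [25] and [12]
    Merge: [25] + [12] -> [12, 25]
  Merge: [11] + [12, 25] -> [11, 12, 25]
Merge: [13, 26, 30] + [11, 12, 25] -> [11, 12, 13, 25, 26, 30]

Final sorted array: [11, 12, 13, 25, 26, 30]

The merge sort proceeds by recursively splitting the array and merging sorted halves.
After all merges, the sorted array is [11, 12, 13, 25, 26, 30].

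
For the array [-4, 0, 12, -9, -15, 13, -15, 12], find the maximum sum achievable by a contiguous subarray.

Using Kadane's algorithm on [-4, 0, 12, -9, -15, 13, -15, 12]:

Scanning through the array:
Position 1 (value 0): max_ending_here = 0, max_so_far = 0
Position 2 (value 12): max_ending_here = 12, max_so_far = 12
Position 3 (value -9): max_ending_here = 3, max_so_far = 12
Position 4 (value -15): max_ending_here = -12, max_so_far = 12
Position 5 (value 13): max_ending_here = 13, max_so_far = 13
Position 6 (value -15): max_ending_here = -2, max_so_far = 13
Position 7 (value 12): max_ending_here = 12, max_so_far = 13

Maximum subarray: [13]
Maximum sum: 13

The maximum subarray is [13] with sum 13. This subarray runs from index 5 to index 5.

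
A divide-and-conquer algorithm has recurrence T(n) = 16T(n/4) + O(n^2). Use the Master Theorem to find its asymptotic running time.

Master Theorem for T(n) = 16T(n/4) + O(n^2):

a = 16, b = 4, c = 2
log_b(a) = log_4(16) = 2.0000

Case 2: c = 2 = log_4(16) = 2.0000
T(n) = O(n^2 log n) = O(n^2 log n)

For T(n) = 16T(n/4) + O(n^2): log_4(16) = 2.0000. This is Case 2 of the Master Theorem (c = log_b(a), equal work at all levels), giving O(n^2 log n).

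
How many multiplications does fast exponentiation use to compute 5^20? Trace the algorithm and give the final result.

Computing 5^20 by squaring (build up from 5^1; each line after the first costs one multiplication):

5^1 = 5
5^2 = (5^1)^2 = 5^2 = 25
5^4 = (5^2)^2 = 25^2 = 625
5^5 = 5 * 5^4 = 5 * 625 = 3125
5^10 = (5^5)^2 = 3125^2 = 9765625
5^20 = (5^10)^2 = 9765625^2 = 95367431640625

Result: 95367431640625
Multiplications needed: 5 (5 lines after 5^1)

5^20 = 95367431640625. Using exponentiation by squaring, this requires 5 multiplications. The key idea: if the exponent is even, square the half-power; if odd, multiply by the base once.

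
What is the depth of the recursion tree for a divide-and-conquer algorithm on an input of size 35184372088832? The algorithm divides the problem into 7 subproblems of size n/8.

For divide and conquer with division factor 8:

Problem sizes at each level:
Level 0: 35184372088832
Level 1: 4398046511104
Level 2: 549755813888
Level 3: 68719476736
Level 4: 8589934592
Level 5: 1073741824
Level 6: 134217728
Level 7: 16777216
Level 8: 2097152
Level 9: 262144
Level 10: 32768
Level 11: 4096
Level 12: 512
Level 13: 64
Level 14: 8
Level 15: 1

The root is level 0 and the size-1 base case is level 15 (the tree spans levels 0 through 15, i.e. 16 levels counting the root), so the depth is the number of divisions: log_8(35184372088832) = 15

The recursion tree depth is log_8(35184372088832) = 15. At each level, the problem size is divided by 8, so it takes 15 divisions to reduce to a base case of size 1. The algorithm makes 7 recursive calls at each level.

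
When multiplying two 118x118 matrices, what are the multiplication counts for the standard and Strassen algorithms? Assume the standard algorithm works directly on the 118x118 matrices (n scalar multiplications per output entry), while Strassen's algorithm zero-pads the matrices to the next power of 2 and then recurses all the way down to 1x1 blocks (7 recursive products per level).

Matrix multiplication for 118x118 matrices:

Strassen's algorithm requires power-of-2 dimensions. Pad 118x118 to 128x128 (next power of 2).

Standard algorithm: 118^3 = 1643032 multiplications
Strassen's algorithm: 7^(log2(128)) = 7^7 = 823543 multiplications
Savings: 1643032 - 823543 = 819489 multiplications

Standard: 1643032 multiplications (118^3). Strassen: 823543 multiplications (7^7, after padding to 128x128). Strassen reduces 8 recursive multiplications to 7 at each level.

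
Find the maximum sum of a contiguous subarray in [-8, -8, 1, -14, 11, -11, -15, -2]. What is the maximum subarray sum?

Using Kadane's algorithm on [-8, -8, 1, -14, 11, -11, -15, -2]:

Scanning through the array:
Position 1 (value -8): max_ending_here = -8, max_so_far = -8
Position 2 (value 1): max_ending_here = 1, max_so_far = 1
Position 3 (value -14): max_ending_here = -13, max_so_far = 1
Position 4 (value 11): max_ending_here = 11, max_so_far = 11
Position 5 (value -11): max_ending_here = 0, max_so_far = 11
Position 6 (value -15): max_ending_here = -15, max_so_far = 11
Position 7 (value -2): max_ending_here = -2, max_so_far = 11

Maximum subarray: [11]
Maximum sum: 11

The maximum subarray is [11] with sum 11. This subarray runs from index 4 to index 4.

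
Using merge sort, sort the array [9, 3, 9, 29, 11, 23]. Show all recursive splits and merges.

Merge sort trace:

Split: [9, 3, 9, 29, 11, 23] -> [9, 3, 9] and [29, 11, 23]
  Split: [9, 3, 9] -> [9] and [3, 9]
    Split: [3, 9] -> [3] and [9]
    Merge: [3] + [9] -> [3, 9]
  Merge: [9] + [3, 9] -> [3, 9, 9]
  Split: [29, 11, 23] -> [29] and [11, 23]
    Split: [11, 23] -> [11] and [23]
    Merge: [11] + [23] -> [11, 23]
  Merge: [29] + [11, 23] -> [11, 23, 29]
Merge: [3, 9, 9] + [11, 23, 29] -> [3, 9, 9, 11, 23, 29]

Final sorted array: [3, 9, 9, 11, 23, 29]

The merge sort proceeds by recursively splitting the array and merging sorted halves.
After all merges, the sorted array is [3, 9, 9, 11, 23, 29].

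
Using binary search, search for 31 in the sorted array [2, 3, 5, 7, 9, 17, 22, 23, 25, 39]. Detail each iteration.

Binary search for 31 in [2, 3, 5, 7, 9, 17, 22, 23, 25, 39]:

lo=0, hi=9, mid=4, arr[mid]=9 -> 9 < 31, search right half
lo=5, hi=9, mid=7, arr[mid]=23 -> 23 < 31, search right half
lo=8, hi=9, mid=8, arr[mid]=25 -> 25 < 31, search right half
lo=9, hi=9, mid=9, arr[mid]=39 -> 39 > 31, search left half
lo=9 > hi=8, target 31 not found

Binary search determines that 31 is not in the array after 4 comparisons. The search space was exhausted without finding the target.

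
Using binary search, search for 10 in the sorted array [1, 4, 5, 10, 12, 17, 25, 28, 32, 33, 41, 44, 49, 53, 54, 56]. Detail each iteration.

Binary search for 10 in [1, 4, 5, 10, 12, 17, 25, 28, 32, 33, 41, 44, 49, 53, 54, 56]:

lo=0, hi=15, mid=7, arr[mid]=28 -> 28 > 10, search left half
lo=0, hi=6, mid=3, arr[mid]=10 -> Found target at index 3!

Binary search finds 10 at index 3 after 2 comparisons. The search repeatedly halves the search space by comparing with the middle element.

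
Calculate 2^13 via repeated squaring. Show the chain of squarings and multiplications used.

Computing 2^13 by squaring (build up from 2^1; each line after the first costs one multiplication):

2^1 = 2
2^2 = (2^1)^2 = 2^2 = 4
2^3 = 2 * 2^2 = 2 * 4 = 8
2^6 = (2^3)^2 = 8^2 = 64
2^12 = (2^6)^2 = 64^2 = 4096
2^13 = 2 * 2^12 = 2 * 4096 = 8192

Result: 8192
Multiplications needed: 5 (5 lines after 2^1)

2^13 = 8192. Using exponentiation by squaring, this requires 5 multiplications. The key idea: if the exponent is even, square the half-power; if odd, multiply by the base once.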